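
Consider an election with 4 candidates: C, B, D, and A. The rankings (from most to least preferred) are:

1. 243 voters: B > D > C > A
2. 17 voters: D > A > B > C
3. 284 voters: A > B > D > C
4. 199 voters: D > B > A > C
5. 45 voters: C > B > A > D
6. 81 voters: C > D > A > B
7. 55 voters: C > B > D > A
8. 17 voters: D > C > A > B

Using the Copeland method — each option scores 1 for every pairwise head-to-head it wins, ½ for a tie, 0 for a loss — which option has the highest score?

B

C: loses to B, D, and A → score 0.
B: beats C, D, and A → score 3.
D: beats C and A; loses to B → score 2.
A: beats C; loses to B and D → score 1.
B has the best pairwise record.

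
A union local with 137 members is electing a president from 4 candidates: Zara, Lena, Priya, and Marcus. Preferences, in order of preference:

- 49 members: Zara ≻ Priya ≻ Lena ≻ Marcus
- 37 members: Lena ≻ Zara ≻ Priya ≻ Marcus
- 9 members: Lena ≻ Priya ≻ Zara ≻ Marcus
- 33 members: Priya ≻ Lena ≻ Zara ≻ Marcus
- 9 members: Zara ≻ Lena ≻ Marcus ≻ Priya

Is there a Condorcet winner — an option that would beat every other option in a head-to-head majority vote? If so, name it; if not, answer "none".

Checking pairwise contests:
Lena beats Zara 79–58.
Priya beats Lena 82–55.
Zara beats Priya 95–42.
Zara beats Marcus 137–0.
Every option loses at least one head-to-head, so there is no Condorcet winner.

none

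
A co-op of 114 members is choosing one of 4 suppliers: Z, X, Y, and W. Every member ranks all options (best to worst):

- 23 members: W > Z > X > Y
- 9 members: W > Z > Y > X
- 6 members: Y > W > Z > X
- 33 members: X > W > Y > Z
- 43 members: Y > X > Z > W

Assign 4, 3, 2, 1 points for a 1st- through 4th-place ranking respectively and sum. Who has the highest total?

X

Z: 23·3 + 9·3 + 6·2 + 33·1 + 43·2 = 227
X: 23·2 + 9·1 + 6·1 + 33·4 + 43·3 = 322
Y: 23·1 + 9·2 + 6·4 + 33·2 + 43·4 = 303
W: 23·4 + 9·4 + 6·3 + 33·3 + 43·1 = 288
X has the highest Borda score (322).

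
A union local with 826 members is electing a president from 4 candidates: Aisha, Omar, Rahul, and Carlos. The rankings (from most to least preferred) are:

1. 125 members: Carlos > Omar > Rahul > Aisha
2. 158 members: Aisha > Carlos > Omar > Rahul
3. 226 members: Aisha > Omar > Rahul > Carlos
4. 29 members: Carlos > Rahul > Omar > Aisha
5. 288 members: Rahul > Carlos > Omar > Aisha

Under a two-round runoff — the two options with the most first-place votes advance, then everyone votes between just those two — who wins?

Round 1 first-place votes: Aisha 384, Omar 0, Rahul 288, Carlos 154.
Aisha and Rahul advance.
Runoff: Aisha is preferred to Rahul by 384 voters; Rahul by 442.
Rahul wins the runoff.

Rahul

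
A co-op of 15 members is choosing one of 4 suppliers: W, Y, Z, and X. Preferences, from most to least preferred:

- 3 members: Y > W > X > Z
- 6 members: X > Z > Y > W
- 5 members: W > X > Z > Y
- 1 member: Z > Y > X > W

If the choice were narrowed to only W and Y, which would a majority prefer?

Voters preferring W to Y: 5; preferring Y to W: 10.
Y wins the head-to-head.

Y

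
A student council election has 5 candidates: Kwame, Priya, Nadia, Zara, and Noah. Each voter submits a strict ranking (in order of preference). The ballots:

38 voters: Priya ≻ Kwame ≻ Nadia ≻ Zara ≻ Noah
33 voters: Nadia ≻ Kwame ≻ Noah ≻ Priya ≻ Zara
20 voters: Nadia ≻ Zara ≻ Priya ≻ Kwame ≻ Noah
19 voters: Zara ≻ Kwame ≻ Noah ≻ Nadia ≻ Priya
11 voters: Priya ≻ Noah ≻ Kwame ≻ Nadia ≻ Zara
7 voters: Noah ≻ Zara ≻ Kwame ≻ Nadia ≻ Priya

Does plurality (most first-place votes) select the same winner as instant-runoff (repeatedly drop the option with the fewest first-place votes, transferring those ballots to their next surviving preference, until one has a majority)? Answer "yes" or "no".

Plurality — first-place votes: Kwame 0, Priya 49, Nadia 53, Zara 19, Noah 7. Winner: Nadia.
Instant-runoff — R1 Kwame 0, Priya 49, Nadia 53, Zara 19, Noah 7 (Kwame out); R2 Priya 49, Nadia 53, Zara 19, Noah 7 (Noah out); R3 Priya 49, Nadia 53, Zara 26 (Zara out); R4 Priya 49, Nadia 79 (Nadia winner). Winner: Nadia.
The two methods agree.

yes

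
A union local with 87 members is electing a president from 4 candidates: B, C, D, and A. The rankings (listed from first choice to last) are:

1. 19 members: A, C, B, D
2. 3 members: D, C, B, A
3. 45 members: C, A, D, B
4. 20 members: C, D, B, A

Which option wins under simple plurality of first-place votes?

C

First-place votes: B 0, C 65, D 3, A 19.
C has the most first-place votes.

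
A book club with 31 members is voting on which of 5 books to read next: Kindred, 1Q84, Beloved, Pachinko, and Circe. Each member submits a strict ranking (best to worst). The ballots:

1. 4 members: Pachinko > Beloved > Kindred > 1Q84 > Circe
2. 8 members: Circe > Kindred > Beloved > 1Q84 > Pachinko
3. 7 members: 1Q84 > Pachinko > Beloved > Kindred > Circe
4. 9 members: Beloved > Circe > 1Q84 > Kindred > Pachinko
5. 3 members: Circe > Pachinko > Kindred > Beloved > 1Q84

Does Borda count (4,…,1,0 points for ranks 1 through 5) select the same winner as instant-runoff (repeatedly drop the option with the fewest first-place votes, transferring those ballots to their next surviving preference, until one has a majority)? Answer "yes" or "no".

Borda — scores: Kindred 54, 1Q84 58, Beloved 81, Pachinko 46, Circe 71. Winner: Beloved.
Instant-runoff — R1 Kindred 0, 1Q84 7, Beloved 9, Pachinko 4, Circe 11 (Kindred out); R2 1Q84 7, Beloved 9, Pachinko 4, Circe 11 (Pachinko out); R3 1Q84 7, Beloved 13, Circe 11 (1Q84 out); R4 Beloved 20, Circe 11 (Beloved winner). Winner: Beloved.
The two methods agree.

yes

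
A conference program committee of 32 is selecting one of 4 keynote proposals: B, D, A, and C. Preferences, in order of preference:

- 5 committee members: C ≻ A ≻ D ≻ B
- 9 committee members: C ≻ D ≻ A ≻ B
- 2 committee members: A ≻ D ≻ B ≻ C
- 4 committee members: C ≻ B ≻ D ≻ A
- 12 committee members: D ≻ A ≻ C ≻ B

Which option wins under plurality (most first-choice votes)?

First-place votes: B 0, D 12, A 2, C 18.
C has the most first-place votes.

C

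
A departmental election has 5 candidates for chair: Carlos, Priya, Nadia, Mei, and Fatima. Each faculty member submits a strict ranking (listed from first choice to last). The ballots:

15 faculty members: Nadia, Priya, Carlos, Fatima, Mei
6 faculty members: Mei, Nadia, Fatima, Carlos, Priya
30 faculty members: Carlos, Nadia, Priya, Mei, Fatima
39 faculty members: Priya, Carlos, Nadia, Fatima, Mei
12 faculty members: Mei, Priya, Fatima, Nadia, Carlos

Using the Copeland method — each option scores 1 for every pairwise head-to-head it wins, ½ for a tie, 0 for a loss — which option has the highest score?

Priya

Carlos: beats Nadia, Mei, and Fatima; loses to Priya → score 3.
Priya: beats Carlos, Mei, and Fatima; ties Nadia → score 3.5.
Nadia: beats Mei and Fatima; ties Priya; loses to Carlos → score 2.5.
Mei: loses to Carlos, Priya, Nadia, and Fatima → score 0.
Fatima: beats Mei; loses to Carlos, Priya, and Nadia → score 1.
Priya has the best pairwise record.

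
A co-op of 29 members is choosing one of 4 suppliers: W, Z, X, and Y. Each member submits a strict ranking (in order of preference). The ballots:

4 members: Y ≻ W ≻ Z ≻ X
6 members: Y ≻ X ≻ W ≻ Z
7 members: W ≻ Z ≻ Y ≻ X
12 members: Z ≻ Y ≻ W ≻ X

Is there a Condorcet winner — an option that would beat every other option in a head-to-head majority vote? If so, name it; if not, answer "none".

none

Checking pairwise contests:
Y beats W 22–7.
W beats Z 17–12.
W beats X 23–6.
Z beats Y 19–10.
Every option loses at least one head-to-head, so there is no Condorcet winner.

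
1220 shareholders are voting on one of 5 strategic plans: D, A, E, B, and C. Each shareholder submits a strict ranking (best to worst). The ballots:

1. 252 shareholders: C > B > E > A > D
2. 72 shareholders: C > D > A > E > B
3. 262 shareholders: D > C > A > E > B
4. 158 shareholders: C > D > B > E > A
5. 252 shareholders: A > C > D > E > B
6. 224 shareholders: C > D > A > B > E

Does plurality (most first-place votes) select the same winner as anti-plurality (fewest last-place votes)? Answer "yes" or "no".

Plurality — first-place votes: D 262, A 252, E 0, B 0, C 706. Winner: C.
Anti-plurality — last-place votes: D 252, A 158, E 224, B 586, C 0. Winner: C.
The two methods agree.

yes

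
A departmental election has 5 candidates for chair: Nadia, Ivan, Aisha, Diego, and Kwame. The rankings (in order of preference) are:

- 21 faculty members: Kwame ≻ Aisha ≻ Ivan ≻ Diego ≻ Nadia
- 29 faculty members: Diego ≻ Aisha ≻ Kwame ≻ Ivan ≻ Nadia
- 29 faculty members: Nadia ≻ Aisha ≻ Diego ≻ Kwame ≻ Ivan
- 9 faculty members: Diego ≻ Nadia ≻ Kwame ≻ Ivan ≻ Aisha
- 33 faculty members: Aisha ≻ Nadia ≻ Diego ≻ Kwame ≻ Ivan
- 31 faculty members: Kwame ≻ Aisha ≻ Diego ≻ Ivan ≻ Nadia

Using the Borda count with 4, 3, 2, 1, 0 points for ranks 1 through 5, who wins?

Nadia: 21·0 + 29·0 + 29·4 + 9·3 + 33·3 + 31·0 = 242
Ivan: 21·2 + 29·1 + 29·0 + 9·1 + 33·0 + 31·1 = 111
Aisha: 21·3 + 29·3 + 29·3 + 9·0 + 33·4 + 31·3 = 462
Diego: 21·1 + 29·4 + 29·2 + 9·4 + 33·2 + 31·2 = 359
Kwame: 21·4 + 29·2 + 29·1 + 9·2 + 33·1 + 31·4 = 346
Aisha has the highest Borda score (462).

Aisha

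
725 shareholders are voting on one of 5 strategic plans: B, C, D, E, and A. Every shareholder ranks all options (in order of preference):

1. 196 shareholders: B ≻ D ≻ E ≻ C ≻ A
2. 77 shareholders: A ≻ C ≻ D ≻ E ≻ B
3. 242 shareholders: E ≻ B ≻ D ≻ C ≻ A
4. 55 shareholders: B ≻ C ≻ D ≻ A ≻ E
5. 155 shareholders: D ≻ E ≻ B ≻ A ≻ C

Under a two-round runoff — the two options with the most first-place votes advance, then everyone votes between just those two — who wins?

E

Round 1 first-place votes: B 251, C 0, D 155, E 242, A 77.
B and E advance.
Runoff: B is preferred to E by 251 voters; E by 474.
E wins the runoff.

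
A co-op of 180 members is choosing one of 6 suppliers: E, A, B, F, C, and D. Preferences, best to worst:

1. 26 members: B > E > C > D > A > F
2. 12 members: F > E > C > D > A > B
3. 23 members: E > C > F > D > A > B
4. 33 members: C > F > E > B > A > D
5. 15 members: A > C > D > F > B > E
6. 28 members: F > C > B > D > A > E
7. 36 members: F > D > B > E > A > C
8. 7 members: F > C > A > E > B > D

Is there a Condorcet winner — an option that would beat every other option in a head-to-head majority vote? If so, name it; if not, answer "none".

none

Checking pairwise contests:
B beats E 105–75.
E beats A 130–50.
F beats B 154–26.
C beats F 97–83.
E beats C 97–83.
E beats D 101–79.
Every option loses at least one head-to-head, so there is no Condorcet winner.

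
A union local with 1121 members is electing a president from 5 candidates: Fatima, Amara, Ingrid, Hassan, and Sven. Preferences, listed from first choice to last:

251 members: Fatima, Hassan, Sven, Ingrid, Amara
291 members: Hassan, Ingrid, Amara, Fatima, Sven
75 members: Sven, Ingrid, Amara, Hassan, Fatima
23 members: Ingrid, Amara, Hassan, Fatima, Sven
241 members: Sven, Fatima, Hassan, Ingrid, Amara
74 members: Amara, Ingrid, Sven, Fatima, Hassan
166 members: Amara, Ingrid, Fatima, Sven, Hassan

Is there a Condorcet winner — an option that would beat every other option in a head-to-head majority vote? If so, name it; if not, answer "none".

Checking pairwise contests:
Amara beats Fatima 629–492.
Ingrid beats Amara 881–240.
Hassan beats Ingrid 783–338.
Fatima beats Hassan 732–389.
Fatima beats Sven 731–390.
Every option loses at least one head-to-head, so there is no Condorcet winner.

none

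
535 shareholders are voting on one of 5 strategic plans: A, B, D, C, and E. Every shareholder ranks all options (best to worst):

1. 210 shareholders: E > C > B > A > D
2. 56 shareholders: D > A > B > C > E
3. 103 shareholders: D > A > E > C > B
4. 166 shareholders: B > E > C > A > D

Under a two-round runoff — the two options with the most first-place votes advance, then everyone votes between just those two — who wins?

Round 1 first-place votes: A 0, B 166, D 159, C 0, E 210.
E and B advance.
Runoff: E is preferred to B by 313 voters; B by 222.
E wins the runoff.

E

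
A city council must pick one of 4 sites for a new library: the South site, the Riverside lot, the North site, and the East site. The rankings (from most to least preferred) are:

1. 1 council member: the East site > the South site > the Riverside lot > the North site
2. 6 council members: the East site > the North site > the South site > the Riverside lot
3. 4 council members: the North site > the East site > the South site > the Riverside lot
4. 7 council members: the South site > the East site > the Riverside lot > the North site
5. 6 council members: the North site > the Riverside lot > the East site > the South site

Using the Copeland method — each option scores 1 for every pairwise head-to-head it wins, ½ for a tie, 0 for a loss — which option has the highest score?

the East site

the South site: beats the Riverside lot; loses to the North site and the East site → score 1.
the Riverside lot: loses to the South site, the North site, and the East site → score 0.
the North site: beats the South site and the Riverside lot; loses to the East site → score 2.
the East site: beats the South site, the Riverside lot, and the North site → score 3.
the East site has the best pairwise record.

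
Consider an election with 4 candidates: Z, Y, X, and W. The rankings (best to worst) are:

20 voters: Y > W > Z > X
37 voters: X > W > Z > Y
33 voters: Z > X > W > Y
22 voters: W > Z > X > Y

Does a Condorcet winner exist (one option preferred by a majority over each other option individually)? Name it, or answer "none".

none

Checking pairwise contests:
W beats Z 79–33.
Z beats Y 92–20.
Z beats X 75–37.
X beats W 70–42.
Every option loses at least one head-to-head, so there is no Condorcet winner.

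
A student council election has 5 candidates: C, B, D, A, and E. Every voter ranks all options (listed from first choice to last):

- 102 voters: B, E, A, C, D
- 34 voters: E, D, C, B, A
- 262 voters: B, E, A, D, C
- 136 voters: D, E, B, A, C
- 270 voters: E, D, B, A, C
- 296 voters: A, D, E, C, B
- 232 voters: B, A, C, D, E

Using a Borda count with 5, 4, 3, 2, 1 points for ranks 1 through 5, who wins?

E

C: 102·2 + 34·3 + 262·1 + 136·1 + 270·1 + 296·2 + 232·3 = 2262
B: 102·5 + 34·2 + 262·5 + 136·3 + 270·3 + 296·1 + 232·5 = 4562
D: 102·1 + 34·4 + 262·2 + 136·5 + 270·4 + 296·4 + 232·2 = 4170
A: 102·3 + 34·1 + 262·3 + 136·2 + 270·2 + 296·5 + 232·4 = 4346
E: 102·4 + 34·5 + 262·4 + 136·4 + 270·5 + 296·3 + 232·1 = 4640
E has the highest Borda score (4640).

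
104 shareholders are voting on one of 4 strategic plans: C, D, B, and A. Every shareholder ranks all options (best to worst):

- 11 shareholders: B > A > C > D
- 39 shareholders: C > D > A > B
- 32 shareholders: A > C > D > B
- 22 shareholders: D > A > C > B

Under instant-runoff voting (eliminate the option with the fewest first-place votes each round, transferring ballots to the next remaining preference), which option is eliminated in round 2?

Round 1: C 39, D 22, B 11, A 32. Eliminate B.
Round 2: C 39, D 22, A 43. Eliminate D.

D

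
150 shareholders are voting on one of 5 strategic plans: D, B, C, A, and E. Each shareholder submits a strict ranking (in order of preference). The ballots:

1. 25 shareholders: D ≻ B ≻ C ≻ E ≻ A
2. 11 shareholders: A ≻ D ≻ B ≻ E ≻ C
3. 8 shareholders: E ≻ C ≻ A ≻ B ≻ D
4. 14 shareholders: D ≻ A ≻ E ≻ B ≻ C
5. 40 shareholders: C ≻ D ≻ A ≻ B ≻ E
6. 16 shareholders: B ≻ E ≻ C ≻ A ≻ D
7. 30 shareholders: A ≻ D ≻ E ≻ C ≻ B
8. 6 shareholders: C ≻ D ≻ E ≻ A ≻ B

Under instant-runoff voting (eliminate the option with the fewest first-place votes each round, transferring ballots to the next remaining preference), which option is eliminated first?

E

Round 1: D 39, B 16, C 46, A 41, E 8. Eliminate E.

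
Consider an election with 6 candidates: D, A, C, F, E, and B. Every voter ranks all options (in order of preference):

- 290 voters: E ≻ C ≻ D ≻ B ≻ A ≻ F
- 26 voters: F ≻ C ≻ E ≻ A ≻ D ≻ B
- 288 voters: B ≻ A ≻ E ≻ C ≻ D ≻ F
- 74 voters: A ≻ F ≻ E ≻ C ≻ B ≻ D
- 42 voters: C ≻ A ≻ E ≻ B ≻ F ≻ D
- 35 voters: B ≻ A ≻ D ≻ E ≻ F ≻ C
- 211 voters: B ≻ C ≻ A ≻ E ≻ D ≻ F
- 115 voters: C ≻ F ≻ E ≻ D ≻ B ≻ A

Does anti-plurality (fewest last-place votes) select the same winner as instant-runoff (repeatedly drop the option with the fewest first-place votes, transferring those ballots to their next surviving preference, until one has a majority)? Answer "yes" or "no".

yes

Anti-plurality — last-place votes: D 116, A 115, C 35, F 789, E 0, B 26. Winner: E.
Instant-runoff — R1 D 0, A 74, C 157, F 26, E 290, B 534 (D out); R2 A 74, C 157, F 26, E 290, B 534 (F out); R3 A 74, C 183, E 290, B 534 (A out); R4 C 183, E 364, B 534 (C out); R5 E 547, B 534 (E winner). Winner: E.
The two methods agree.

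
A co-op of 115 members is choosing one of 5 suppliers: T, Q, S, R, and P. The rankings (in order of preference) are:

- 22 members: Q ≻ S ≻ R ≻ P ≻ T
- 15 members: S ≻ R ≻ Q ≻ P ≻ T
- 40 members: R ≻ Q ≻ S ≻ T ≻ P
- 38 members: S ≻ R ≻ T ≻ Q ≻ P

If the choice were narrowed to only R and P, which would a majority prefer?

Voters preferring R to P: 115; preferring P to R: 0.
R wins the head-to-head.

R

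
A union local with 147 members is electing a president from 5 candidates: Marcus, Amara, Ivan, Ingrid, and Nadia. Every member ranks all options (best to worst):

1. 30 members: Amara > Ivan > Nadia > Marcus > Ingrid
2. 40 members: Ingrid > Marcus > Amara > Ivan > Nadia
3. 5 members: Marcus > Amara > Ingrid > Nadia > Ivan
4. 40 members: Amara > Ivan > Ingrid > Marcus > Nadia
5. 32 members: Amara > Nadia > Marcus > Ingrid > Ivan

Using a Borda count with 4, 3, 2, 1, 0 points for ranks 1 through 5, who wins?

Marcus: 30·1 + 40·3 + 5·4 + 40·1 + 32·2 = 274
Amara: 30·4 + 40·2 + 5·3 + 40·4 + 32·4 = 503
Ivan: 30·3 + 40·1 + 5·0 + 40·3 + 32·0 = 250
Ingrid: 30·0 + 40·4 + 5·2 + 40·2 + 32·1 = 282
Nadia: 30·2 + 40·0 + 5·1 + 40·0 + 32·3 = 161
Amara has the highest Borda score (503).

Amara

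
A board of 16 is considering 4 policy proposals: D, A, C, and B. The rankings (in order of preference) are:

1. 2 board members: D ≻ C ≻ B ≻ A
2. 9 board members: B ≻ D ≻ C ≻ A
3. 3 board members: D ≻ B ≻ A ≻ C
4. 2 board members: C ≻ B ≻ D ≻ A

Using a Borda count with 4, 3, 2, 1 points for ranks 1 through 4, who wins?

B

D: 2·4 + 9·3 + 3·4 + 2·2 = 51
A: 2·1 + 9·1 + 3·2 + 2·1 = 19
C: 2·3 + 9·2 + 3·1 + 2·4 = 35
B: 2·2 + 9·4 + 3·3 + 2·3 = 55
B has the highest Borda score (55).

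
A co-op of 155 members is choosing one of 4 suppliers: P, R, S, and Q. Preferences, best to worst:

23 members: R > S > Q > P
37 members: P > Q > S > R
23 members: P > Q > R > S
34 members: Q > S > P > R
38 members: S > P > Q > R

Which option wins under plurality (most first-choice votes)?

First-place votes: P 60, R 23, S 38, Q 34.
P has the most first-place votes.

P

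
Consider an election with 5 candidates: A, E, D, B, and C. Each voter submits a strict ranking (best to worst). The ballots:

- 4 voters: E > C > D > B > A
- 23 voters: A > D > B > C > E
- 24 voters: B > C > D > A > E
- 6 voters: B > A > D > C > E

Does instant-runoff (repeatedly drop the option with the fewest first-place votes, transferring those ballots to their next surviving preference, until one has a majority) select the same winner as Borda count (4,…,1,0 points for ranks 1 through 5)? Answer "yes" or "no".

Instant-runoff — R1 A 23, E 4, D 0, B 30, C 0 (B winner). Winner: B.
Borda — scores: A 134, E 16, D 137, B 170, C 113. Winner: B.
The two methods agree.

yes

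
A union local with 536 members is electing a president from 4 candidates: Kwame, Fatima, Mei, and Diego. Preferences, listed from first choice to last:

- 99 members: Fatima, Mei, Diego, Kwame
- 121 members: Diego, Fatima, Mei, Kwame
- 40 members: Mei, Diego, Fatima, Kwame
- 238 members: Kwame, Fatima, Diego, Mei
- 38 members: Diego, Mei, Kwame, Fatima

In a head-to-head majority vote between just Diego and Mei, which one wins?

Diego

Voters preferring Diego to Mei: 397; preferring Mei to Diego: 139.
Diego wins the head-to-head.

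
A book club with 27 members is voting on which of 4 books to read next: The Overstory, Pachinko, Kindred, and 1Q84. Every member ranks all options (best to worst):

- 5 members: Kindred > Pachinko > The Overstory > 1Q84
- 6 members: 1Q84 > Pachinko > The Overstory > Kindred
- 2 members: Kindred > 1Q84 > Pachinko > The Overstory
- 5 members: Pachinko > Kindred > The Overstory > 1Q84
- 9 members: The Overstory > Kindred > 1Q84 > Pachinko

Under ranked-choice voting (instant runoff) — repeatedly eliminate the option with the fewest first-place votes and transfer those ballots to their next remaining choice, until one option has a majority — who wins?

Round 1: The Overstory 9, Pachinko 5, Kindred 7, 1Q84 6. Eliminate Pachinko.
Round 2: The Overstory 9, Kindred 12, 1Q84 6. Eliminate 1Q84.
Round 3: The Overstory 15, Kindred 12. The Overstory has a majority.

The Overstory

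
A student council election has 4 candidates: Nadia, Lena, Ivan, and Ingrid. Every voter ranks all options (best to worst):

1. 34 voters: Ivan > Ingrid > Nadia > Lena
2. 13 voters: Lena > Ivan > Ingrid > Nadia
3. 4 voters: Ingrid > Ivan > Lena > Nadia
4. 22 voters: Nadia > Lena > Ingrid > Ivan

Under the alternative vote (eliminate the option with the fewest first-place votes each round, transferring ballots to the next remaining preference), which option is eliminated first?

Round 1: Nadia 22, Lena 13, Ivan 34, Ingrid 4. Eliminate Ingrid.

Ingrid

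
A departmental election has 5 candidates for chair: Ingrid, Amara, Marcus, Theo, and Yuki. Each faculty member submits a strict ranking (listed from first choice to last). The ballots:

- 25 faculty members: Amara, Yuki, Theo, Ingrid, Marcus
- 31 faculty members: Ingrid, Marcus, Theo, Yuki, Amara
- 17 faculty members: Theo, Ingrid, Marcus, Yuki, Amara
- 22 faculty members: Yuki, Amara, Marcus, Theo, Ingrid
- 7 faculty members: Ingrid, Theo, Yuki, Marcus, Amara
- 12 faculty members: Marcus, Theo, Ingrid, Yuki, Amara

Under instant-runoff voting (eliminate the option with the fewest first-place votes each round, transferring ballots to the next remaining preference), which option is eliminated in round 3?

Theo

Round 1: Ingrid 38, Amara 25, Marcus 12, Theo 17, Yuki 22. Eliminate Marcus.
Round 2: Ingrid 38, Amara 25, Theo 29, Yuki 22. Eliminate Yuki.
Round 3: Ingrid 38, Amara 47, Theo 29. Eliminate Theo.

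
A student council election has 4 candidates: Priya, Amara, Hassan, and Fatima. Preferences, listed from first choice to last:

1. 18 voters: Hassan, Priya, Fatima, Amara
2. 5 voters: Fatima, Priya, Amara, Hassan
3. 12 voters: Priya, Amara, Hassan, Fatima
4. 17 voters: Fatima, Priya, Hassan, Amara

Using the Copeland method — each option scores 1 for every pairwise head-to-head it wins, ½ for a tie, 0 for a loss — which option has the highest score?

Priya: beats Amara, Hassan, and Fatima → score 3.
Amara: loses to Priya, Hassan, and Fatima → score 0.
Hassan: beats Amara and Fatima; loses to Priya → score 2.
Fatima: beats Amara; loses to Priya and Hassan → score 1.
Priya has the best pairwise record.

Priya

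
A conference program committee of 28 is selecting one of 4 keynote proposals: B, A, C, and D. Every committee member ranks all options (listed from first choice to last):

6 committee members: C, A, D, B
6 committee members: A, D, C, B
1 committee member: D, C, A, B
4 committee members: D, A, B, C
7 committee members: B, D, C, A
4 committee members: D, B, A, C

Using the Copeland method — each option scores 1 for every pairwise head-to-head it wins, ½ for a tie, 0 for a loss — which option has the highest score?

B: beats C; loses to A and D → score 1.
A: beats B; ties C; loses to D → score 1.5.
C: ties A; loses to B and D → score 0.5.
D: beats B, A, and C → score 3.
D has the best pairwise record.

D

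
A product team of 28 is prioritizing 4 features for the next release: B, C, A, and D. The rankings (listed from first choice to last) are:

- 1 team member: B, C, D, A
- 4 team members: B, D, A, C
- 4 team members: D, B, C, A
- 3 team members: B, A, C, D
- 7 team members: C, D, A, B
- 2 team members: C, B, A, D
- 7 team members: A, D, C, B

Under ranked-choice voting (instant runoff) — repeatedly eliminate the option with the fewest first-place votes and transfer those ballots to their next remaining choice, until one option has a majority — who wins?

C

Round 1: B 8, C 9, A 7, D 4. Eliminate D.
Round 2: B 12, C 9, A 7. Eliminate A.
Round 3: B 12, C 16. C has a majority.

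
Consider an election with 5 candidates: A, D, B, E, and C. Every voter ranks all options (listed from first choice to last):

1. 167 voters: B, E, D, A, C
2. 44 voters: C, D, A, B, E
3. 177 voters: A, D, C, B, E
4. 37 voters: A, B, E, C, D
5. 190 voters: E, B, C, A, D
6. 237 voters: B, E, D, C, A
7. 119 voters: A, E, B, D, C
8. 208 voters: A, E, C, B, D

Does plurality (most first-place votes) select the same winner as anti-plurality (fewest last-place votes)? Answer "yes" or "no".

no

Plurality — first-place votes: A 541, D 0, B 404, E 190, C 44. Winner: A.
Anti-plurality — last-place votes: A 237, D 435, B 0, E 221, C 286. Winner: B.
The two methods disagree.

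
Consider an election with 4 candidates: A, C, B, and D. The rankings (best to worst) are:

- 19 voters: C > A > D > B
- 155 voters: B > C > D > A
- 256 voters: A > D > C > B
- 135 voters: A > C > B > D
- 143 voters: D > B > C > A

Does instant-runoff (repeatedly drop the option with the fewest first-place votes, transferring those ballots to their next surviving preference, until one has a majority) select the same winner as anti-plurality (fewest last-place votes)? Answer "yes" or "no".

no

Instant-runoff — R1 A 391, C 19, B 155, D 143 (A winner). Winner: A.
Anti-plurality — last-place votes: A 298, C 0, B 275, D 135. Winner: C.
The two methods disagree.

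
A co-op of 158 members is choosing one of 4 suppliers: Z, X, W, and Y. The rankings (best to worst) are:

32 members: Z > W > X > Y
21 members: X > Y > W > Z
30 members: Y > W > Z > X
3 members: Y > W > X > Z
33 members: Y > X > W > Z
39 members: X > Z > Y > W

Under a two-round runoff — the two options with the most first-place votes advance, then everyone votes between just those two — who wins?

Round 1 first-place votes: Z 32, X 60, W 0, Y 66.
Y and X advance.
Runoff: Y is preferred to X by 66 voters; X by 92.
X wins the runoff.

X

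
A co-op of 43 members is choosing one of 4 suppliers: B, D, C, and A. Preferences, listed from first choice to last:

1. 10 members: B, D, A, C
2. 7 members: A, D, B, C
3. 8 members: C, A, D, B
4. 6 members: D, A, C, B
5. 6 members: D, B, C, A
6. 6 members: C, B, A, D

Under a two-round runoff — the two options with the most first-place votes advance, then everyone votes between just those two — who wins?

Round 1 first-place votes: B 10, D 12, C 14, A 7.
C and D advance.
Runoff: C is preferred to D by 14 voters; D by 29.
D wins the runoff.

D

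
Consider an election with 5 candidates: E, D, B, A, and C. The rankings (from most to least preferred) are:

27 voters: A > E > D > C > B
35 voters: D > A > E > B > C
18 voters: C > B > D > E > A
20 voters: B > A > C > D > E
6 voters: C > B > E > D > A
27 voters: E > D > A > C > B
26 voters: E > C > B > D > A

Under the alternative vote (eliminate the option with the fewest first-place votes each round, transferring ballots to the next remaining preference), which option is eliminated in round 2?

C

Round 1: E 53, D 35, B 20, A 27, C 24. Eliminate B.
Round 2: E 53, D 35, A 47, C 24. Eliminate C.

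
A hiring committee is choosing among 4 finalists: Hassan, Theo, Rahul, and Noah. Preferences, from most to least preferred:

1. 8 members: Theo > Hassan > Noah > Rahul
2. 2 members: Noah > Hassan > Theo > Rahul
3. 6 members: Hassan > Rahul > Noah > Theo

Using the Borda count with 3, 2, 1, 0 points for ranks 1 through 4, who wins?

Hassan: 8·2 + 2·2 + 6·3 = 38
Theo: 8·3 + 2·1 + 6·0 = 26
Rahul: 8·0 + 2·0 + 6·2 = 12
Noah: 8·1 + 2·3 + 6·1 = 20
Hassan has the highest Borda score (38).

Hassan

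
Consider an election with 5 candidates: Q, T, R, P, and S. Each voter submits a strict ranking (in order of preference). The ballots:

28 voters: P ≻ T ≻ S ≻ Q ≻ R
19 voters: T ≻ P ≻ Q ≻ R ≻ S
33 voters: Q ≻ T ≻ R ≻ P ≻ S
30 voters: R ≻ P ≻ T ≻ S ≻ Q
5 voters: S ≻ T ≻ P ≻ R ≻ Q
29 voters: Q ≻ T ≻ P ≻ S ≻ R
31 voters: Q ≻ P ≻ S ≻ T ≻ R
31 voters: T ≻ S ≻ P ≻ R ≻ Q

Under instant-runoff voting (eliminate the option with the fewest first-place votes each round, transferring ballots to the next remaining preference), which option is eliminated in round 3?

Round 1: Q 93, T 50, R 30, P 28, S 5. Eliminate S.
Round 2: Q 93, T 55, R 30, P 28. Eliminate P.
Round 3: Q 93, T 83, R 30. Eliminate R.

R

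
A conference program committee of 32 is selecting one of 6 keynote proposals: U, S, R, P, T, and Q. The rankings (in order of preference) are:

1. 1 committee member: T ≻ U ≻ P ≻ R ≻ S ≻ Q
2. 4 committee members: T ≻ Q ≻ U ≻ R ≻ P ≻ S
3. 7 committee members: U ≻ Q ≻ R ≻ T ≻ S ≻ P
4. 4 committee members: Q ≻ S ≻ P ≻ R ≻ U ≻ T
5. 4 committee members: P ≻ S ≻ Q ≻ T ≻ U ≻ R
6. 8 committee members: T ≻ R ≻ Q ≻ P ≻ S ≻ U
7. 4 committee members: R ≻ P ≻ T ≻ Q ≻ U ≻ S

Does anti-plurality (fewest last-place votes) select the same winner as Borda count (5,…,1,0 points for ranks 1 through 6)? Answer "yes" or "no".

yes

Anti-plurality — last-place votes: U 8, S 8, R 4, P 7, T 4, Q 1. Winner: Q.
Borda — scores: U 63, S 48, R 91, P 71, T 99, Q 108. Winner: Q.
The two methods agree.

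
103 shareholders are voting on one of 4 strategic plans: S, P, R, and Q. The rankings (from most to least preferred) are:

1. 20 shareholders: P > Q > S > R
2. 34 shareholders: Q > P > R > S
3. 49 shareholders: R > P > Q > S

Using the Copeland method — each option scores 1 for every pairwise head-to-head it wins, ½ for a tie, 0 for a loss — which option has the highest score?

P

S: loses to P, R, and Q → score 0.
P: beats S, R, and Q → score 3.
R: beats S; loses to P and Q → score 1.
Q: beats S and R; loses to P → score 2.
P has the best pairwise record.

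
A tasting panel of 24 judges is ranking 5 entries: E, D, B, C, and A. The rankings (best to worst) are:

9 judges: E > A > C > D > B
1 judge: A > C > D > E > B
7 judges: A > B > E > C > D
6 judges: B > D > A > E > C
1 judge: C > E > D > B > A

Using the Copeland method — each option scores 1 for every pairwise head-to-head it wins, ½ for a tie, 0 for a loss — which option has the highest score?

E: beats D and C; loses to B and A → score 2.
D: loses to E, B, C, and A → score 0.
B: beats E, D, and C; loses to A → score 3.
C: beats D; loses to E, B, and A → score 1.
A: beats E, D, B, and C → score 4.
A has the best pairwise record.

A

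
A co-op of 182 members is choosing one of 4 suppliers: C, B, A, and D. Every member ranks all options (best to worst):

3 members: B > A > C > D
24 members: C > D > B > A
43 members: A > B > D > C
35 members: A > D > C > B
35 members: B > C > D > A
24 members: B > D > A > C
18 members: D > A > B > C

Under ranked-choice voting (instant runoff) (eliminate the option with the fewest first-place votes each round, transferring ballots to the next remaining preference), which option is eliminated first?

D

Round 1: C 24, B 62, A 78, D 18. Eliminate D.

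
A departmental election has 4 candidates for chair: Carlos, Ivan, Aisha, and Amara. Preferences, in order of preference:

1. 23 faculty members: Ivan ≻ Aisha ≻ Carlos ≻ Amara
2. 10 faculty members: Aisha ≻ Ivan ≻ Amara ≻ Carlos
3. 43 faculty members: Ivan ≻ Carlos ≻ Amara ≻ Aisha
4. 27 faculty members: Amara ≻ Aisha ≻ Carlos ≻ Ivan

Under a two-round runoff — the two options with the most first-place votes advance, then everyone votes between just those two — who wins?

Ivan

Round 1 first-place votes: Carlos 0, Ivan 66, Aisha 10, Amara 27.
Ivan and Amara advance.
Runoff: Ivan is preferred to Amara by 76 voters; Amara by 27.
Ivan wins the runoff.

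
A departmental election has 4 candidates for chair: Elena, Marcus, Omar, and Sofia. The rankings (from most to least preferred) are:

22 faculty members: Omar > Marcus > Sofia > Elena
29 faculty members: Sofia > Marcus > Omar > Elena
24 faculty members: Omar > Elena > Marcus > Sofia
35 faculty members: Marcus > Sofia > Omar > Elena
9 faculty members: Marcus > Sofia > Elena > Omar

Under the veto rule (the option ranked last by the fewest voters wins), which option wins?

Marcus

Last-place votes: Elena 86, Marcus 0, Omar 9, Sofia 24.
Marcus is ranked last by the fewest voters, so Marcus wins.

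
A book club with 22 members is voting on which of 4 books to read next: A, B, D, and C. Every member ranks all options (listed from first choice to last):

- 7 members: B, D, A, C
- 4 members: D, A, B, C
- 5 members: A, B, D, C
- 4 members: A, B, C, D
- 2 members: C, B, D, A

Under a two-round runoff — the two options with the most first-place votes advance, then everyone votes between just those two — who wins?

A

Round 1 first-place votes: A 9, B 7, D 4, C 2.
A and B advance.
Runoff: A is preferred to B by 13 voters; B by 9.
A wins the runoff.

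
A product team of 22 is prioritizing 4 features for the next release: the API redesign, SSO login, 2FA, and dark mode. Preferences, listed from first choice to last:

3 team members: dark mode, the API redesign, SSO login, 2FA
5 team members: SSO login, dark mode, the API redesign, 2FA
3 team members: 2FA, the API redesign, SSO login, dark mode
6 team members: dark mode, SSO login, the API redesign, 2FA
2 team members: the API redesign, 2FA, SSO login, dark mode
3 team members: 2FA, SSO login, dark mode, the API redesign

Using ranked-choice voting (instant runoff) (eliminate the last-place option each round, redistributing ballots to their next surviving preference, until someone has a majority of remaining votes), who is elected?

Round 1: the API redesign 2, SSO login 5, 2FA 6, dark mode 9. Eliminate the API redesign.
Round 2: SSO login 5, 2FA 8, dark mode 9. Eliminate SSO login.
Round 3: 2FA 8, dark mode 14. Dark mode has a majority.

dark mode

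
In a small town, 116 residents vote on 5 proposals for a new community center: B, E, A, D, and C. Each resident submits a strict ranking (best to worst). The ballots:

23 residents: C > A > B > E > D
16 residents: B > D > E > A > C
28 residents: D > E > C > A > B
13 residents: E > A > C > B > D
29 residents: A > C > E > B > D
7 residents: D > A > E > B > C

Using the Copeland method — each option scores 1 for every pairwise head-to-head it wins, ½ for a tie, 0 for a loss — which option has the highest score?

B: beats D; loses to E, A, and C → score 1.
E: beats B, D, and C; loses to A → score 3.
A: beats B, E, D, and C → score 4.
D: loses to B, E, A, and C → score 0.
C: beats B and D; loses to E and A → score 2.
A has the best pairwise record.

A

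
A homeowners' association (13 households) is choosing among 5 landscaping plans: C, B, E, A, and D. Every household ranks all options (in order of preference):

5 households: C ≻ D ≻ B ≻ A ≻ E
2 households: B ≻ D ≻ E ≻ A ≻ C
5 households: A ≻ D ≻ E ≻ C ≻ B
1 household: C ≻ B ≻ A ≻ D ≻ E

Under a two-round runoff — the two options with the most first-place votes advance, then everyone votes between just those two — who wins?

Round 1 first-place votes: C 6, B 2, E 0, A 5, D 0.
C and A advance.
Runoff: C is preferred to A by 6 voters; A by 7.
A wins the runoff.

A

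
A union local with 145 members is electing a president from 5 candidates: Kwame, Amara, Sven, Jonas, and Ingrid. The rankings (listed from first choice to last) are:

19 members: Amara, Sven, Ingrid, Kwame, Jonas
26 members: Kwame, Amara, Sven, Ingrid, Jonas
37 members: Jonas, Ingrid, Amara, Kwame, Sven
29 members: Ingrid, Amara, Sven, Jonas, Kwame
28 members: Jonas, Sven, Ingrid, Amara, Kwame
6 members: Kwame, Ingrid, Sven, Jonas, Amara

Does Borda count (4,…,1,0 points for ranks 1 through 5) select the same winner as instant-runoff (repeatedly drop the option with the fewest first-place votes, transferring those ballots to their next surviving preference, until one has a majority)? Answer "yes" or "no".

yes

Borda — scores: Kwame 184, Amara 343, Sven 263, Jonas 295, Ingrid 365. Winner: Ingrid.
Instant-runoff — R1 Kwame 32, Amara 19, Sven 0, Jonas 65, Ingrid 29 (Sven out); R2 Kwame 32, Amara 19, Jonas 65, Ingrid 29 (Amara out); R3 Kwame 32, Jonas 65, Ingrid 48 (Kwame out); R4 Jonas 65, Ingrid 80 (Ingrid winner). Winner: Ingrid.
The two methods agree.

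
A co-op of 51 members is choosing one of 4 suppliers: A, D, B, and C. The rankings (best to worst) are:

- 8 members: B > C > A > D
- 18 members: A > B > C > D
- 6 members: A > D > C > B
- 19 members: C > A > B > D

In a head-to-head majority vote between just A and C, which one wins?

C

Voters preferring A to C: 24; preferring C to A: 27.
C wins the head-to-head.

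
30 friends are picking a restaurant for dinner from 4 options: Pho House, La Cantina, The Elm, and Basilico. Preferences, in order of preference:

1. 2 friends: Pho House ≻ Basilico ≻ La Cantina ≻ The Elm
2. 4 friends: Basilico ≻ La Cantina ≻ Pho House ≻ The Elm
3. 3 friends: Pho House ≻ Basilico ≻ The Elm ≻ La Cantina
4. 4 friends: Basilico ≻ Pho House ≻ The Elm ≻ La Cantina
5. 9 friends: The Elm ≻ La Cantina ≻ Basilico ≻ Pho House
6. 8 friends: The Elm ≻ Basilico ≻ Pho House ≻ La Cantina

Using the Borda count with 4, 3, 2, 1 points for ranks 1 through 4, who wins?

Pho House: 2·4 + 4·2 + 3·4 + 4·3 + 9·1 + 8·2 = 65
La Cantina: 2·2 + 4·3 + 3·1 + 4·1 + 9·3 + 8·1 = 58
The Elm: 2·1 + 4·1 + 3·2 + 4·2 + 9·4 + 8·4 = 88
Basilico: 2·3 + 4·4 + 3·3 + 4·4 + 9·2 + 8·3 = 89
Basilico has the highest Borda score (89).

Basilico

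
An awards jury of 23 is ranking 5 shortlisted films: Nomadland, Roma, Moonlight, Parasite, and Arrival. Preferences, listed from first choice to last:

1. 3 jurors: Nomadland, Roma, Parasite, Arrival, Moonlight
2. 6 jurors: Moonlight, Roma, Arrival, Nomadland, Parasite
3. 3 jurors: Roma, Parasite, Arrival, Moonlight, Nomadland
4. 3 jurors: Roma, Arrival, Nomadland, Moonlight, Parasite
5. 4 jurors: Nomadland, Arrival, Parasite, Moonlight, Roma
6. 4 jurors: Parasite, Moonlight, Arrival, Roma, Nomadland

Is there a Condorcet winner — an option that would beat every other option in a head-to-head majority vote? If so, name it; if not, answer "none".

none

Checking pairwise contests:
Roma beats Nomadland 16–7.
Moonlight beats Roma 14–9.
Parasite beats Moonlight 14–9.
Nomadland beats Parasite 16–7.
Roma beats Arrival 15–8.
Every option loses at least one head-to-head, so there is no Condorcet winner.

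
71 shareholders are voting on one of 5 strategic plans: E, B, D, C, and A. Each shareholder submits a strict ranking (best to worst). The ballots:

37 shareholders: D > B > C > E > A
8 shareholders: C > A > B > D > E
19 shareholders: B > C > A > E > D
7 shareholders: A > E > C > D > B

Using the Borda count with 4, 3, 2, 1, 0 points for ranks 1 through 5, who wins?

E: 37·1 + 8·0 + 19·1 + 7·3 = 77
B: 37·3 + 8·2 + 19·4 + 7·0 = 203
D: 37·4 + 8·1 + 19·0 + 7·1 = 163
C: 37·2 + 8·4 + 19·3 + 7·2 = 177
A: 37·0 + 8·3 + 19·2 + 7·4 = 90
B has the highest Borda score (203).

B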